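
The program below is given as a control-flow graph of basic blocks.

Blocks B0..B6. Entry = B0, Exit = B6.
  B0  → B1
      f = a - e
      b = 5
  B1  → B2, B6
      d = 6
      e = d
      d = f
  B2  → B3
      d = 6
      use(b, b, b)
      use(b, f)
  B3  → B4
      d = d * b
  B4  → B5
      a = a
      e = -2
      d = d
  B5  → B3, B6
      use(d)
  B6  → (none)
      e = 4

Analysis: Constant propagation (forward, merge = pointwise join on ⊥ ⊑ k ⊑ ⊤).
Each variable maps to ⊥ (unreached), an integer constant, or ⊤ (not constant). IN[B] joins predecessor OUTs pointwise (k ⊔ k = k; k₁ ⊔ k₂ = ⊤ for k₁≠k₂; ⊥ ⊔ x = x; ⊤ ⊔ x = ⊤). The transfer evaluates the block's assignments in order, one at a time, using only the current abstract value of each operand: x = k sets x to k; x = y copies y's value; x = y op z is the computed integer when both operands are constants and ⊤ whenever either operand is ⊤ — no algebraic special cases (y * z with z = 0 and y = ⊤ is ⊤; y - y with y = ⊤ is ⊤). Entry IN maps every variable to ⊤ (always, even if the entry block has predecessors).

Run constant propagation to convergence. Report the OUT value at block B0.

Converged values:
  B0: | IN=(all ⊤) | OUT={b:5; rest ⊤}
  B1: | IN={b:5; rest ⊤} | OUT={b:5, e:6; rest ⊤}
  B2: | IN={b:5, e:6; rest ⊤} | OUT={b:5, d:6, e:6; rest ⊤}
  B3: | IN={b:5; rest ⊤} | OUT={b:5; rest ⊤}
  B4: | IN={b:5; rest ⊤} | OUT={b:5, e:-2; rest ⊤}
  B5: | IN={b:5, e:-2; rest ⊤} | OUT={b:5, e:-2; rest ⊤}
  B6: | IN={b:5; rest ⊤} | OUT={b:5, e:4; rest ⊤}

B0 is the boundary node: IN[B0] = {a: ⊤, b: ⊤, c: ⊤, d: ⊤, e: ⊤, f: ⊤}
Applying B0's transfer function to that IN value gives OUT[B0] (row B0 above).

Answer: {a: ⊤, b: 5, c: ⊤, d: ⊤, e: ⊤, f: ⊤}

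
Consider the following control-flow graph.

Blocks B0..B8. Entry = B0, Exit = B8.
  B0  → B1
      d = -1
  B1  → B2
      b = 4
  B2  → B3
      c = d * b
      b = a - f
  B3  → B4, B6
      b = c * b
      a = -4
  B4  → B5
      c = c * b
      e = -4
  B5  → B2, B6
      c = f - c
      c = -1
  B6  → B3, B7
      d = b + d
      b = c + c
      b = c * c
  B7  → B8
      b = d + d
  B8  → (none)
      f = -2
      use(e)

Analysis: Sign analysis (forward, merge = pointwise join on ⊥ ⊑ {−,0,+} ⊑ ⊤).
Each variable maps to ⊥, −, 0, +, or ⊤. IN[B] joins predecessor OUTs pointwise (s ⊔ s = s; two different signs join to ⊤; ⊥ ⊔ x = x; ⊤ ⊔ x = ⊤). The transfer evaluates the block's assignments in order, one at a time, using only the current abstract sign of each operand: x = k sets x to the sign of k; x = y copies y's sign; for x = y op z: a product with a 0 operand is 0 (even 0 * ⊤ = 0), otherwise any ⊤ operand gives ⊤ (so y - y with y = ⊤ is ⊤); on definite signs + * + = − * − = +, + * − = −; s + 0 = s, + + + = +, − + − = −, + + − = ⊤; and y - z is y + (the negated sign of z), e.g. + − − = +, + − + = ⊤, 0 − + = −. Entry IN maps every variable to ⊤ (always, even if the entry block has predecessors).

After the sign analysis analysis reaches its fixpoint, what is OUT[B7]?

Answer: {a: -, b: ⊤, c: ⊤, d: ⊤, e: ⊤, f: ⊤}

Derivation:
Converged values:
  B0:  IN=(all ⊤)  OUT={d:-; rest ⊤}
  B1:  IN={d:-; rest ⊤}  OUT={b:+, d:-; rest ⊤}
  B2:  IN=(all ⊤)  OUT=(all ⊤)
  B3:  IN=(all ⊤)  OUT={a:-; rest ⊤}
  B4:  IN={a:-; rest ⊤}  OUT={a:-, e:-; rest ⊤}
  B5:  IN={a:-, e:-; rest ⊤}  OUT={a:-, c:-, e:-; rest ⊤}
  B6:  IN={a:-; rest ⊤}  OUT={a:-; rest ⊤}
  B7:  IN={a:-; rest ⊤}  OUT={a:-; rest ⊤}
  B8:  IN={a:-; rest ⊤}  OUT={a:-, f:-; rest ⊤}

Merge at B7: IN[B7] = OUT[B6] = {a: -, b: ⊤, c: ⊤, d: ⊤, e: ⊤, f: ⊤}
Applying B7's transfer function to that IN value gives OUT[B7] (row B7 above).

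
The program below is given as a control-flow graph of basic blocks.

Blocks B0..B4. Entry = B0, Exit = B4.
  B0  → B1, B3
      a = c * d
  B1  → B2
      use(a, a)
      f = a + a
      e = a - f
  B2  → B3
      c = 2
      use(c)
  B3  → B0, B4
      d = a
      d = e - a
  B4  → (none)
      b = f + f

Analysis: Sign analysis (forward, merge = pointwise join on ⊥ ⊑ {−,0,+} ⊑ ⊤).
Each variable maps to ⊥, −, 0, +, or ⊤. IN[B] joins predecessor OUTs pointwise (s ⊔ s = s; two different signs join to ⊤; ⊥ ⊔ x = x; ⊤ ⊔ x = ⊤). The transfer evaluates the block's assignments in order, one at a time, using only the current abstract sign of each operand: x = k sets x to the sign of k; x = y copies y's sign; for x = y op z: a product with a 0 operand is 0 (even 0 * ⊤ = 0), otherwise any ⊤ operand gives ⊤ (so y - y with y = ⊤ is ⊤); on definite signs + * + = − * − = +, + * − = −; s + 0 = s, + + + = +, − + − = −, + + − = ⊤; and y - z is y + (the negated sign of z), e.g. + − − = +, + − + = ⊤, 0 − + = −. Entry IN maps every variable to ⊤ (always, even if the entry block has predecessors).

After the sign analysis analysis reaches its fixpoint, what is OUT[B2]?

Answer: {a: ⊤, b: ⊤, c: +, d: ⊤, e: ⊤, f: ⊤}

Derivation:
Converged values:
  B0:  IN=(all ⊤)  OUT=(all ⊤)
  B1:  IN=(all ⊤)  OUT=(all ⊤)
  B2:  IN=(all ⊤)  OUT={c:+; rest ⊤}
  B3:  IN=(all ⊤)  OUT=(all ⊤)
  B4:  IN=(all ⊤)  OUT=(all ⊤)

Merge at B2: IN[B2] = OUT[B1] = {a: ⊤, b: ⊤, c: ⊤, d: ⊤, e: ⊤, f: ⊤}
Applying B2's transfer function to that IN value gives OUT[B2] (row B2 above).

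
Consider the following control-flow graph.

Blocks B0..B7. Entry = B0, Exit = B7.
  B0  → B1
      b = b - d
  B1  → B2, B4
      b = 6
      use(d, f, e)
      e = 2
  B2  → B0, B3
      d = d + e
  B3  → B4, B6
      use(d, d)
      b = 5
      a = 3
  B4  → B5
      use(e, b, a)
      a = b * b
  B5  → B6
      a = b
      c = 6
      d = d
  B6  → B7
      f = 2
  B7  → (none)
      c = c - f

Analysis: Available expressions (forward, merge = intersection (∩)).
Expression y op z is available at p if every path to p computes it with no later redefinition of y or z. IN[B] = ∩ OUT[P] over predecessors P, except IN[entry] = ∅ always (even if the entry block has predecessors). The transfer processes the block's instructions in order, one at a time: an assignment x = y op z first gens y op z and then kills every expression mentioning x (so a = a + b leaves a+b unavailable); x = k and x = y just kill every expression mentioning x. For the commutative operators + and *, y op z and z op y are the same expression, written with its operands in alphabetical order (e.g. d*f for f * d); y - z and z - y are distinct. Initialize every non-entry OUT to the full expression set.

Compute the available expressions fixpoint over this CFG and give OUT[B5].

Answer: {b*b}

Trace:
Converged values:
  B0:   IN={}   OUT={}
  B1:   IN={}   OUT={}
  B2:   IN={}   OUT={}
  B3:   IN={}   OUT={}
  B4:   IN={}   OUT={b*b}
  B5:   IN={b*b}   OUT={b*b}
  B6:   IN={}   OUT={}
  B7:   IN={}   OUT={}

Merge at B5: IN[B5] = OUT[B4] = {b*b}
Applying B5's transfer function to that IN value gives OUT[B5] (row B5 above).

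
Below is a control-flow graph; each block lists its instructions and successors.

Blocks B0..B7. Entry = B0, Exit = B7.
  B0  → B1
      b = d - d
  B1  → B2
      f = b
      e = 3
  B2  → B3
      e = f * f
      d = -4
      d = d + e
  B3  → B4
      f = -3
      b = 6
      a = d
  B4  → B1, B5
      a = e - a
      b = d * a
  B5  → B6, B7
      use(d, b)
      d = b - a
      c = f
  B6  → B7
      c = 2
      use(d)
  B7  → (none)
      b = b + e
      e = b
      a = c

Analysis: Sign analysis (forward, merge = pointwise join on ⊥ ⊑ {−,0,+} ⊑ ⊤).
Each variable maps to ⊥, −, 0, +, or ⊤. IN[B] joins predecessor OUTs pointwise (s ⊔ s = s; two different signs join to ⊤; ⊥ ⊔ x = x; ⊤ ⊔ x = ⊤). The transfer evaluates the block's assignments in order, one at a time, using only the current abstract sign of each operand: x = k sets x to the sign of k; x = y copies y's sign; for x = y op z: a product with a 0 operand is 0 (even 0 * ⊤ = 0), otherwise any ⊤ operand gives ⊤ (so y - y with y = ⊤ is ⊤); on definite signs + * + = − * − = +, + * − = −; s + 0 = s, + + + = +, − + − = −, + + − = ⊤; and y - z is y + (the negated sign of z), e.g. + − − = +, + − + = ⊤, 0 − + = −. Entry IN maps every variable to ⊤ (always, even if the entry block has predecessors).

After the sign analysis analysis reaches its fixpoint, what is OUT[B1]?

Converged values:
  B0:   IN=(all ⊤)   OUT=(all ⊤)
  B1:   IN=(all ⊤)   OUT={e:+; rest ⊤}
  B2:   IN={e:+; rest ⊤}   OUT=(all ⊤)
  B3:   IN=(all ⊤)   OUT={b:+, f:-; rest ⊤}
  B4:   IN={b:+, f:-; rest ⊤}   OUT={f:-; rest ⊤}
  B5:   IN={f:-; rest ⊤}   OUT={c:-, f:-; rest ⊤}
  B6:   IN={c:-, f:-; rest ⊤}   OUT={c:+, f:-; rest ⊤}
  B7:   IN={f:-; rest ⊤}   OUT={f:-; rest ⊤}

Merge at B1: IN[B1] = OUT[B0] ⊔ OUT[B4] = {a: ⊤, b: ⊤, c: ⊤, d: ⊤, e: ⊤, f: ⊤}
Applying B1's transfer function to that IN value gives OUT[B1] (row B1 above).

Answer: {a: ⊤, b: ⊤, c: ⊤, d: ⊤, e: +, f: ⊤}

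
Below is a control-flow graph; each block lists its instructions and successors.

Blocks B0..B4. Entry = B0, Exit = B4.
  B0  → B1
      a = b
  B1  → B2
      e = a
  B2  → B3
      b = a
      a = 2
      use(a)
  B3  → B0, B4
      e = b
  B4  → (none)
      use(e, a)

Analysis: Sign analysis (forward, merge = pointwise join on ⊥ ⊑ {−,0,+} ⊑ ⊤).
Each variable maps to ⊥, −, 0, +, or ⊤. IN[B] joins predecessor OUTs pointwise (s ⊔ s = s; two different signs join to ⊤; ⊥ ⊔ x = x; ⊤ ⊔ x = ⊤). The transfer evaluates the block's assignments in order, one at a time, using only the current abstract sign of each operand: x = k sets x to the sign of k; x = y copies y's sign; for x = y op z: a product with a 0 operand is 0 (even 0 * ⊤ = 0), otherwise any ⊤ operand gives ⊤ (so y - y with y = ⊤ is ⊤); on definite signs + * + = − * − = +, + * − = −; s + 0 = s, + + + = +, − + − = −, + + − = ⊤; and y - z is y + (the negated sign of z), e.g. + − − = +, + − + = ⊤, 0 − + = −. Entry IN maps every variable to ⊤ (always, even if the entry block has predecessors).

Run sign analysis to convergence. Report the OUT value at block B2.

Answer: {a: +, b: ⊤, c: ⊤, d: ⊤, e: ⊤, f: ⊤}

Derivation:
Converged values:
  B0:   IN=(all ⊤)   OUT=(all ⊤)
  B1:   IN=(all ⊤)   OUT=(all ⊤)
  B2:   IN=(all ⊤)   OUT={a:+; rest ⊤}
  B3:   IN={a:+; rest ⊤}   OUT={a:+; rest ⊤}
  B4:   IN={a:+; rest ⊤}   OUT={a:+; rest ⊤}

Merge at B2: IN[B2] = OUT[B1] = {a: ⊤, b: ⊤, c: ⊤, d: ⊤, e: ⊤, f: ⊤}
Applying B2's transfer function to that IN value gives OUT[B2] (row B2 above).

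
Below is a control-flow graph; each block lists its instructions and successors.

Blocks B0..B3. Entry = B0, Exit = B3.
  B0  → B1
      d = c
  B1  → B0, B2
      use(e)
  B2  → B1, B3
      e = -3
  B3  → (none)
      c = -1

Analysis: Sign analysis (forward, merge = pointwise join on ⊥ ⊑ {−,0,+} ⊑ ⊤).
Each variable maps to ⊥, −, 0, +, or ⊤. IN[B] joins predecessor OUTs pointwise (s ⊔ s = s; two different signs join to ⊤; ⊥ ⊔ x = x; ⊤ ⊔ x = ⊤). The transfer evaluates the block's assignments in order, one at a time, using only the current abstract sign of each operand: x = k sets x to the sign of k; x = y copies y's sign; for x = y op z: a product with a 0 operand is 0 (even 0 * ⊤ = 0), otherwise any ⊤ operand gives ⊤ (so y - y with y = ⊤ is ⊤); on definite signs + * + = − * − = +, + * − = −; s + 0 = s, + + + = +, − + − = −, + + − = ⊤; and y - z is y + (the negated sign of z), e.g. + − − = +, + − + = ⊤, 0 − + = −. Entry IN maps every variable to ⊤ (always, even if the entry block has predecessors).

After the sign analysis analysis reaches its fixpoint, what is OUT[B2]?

Fixpoint table:
  B0:   IN=(all ⊤)   OUT=(all ⊤)
  B1:   IN=(all ⊤)   OUT=(all ⊤)
  B2:   IN=(all ⊤)   OUT={e:-; rest ⊤}
  B3:   IN={e:-; rest ⊤}   OUT={c:-, e:-; rest ⊤}

Merge at B2: IN[B2] = OUT[B1] = {a: ⊤, b: ⊤, c: ⊤, d: ⊤, e: ⊤, f: ⊤}
Applying B2's transfer function to that IN value gives OUT[B2] (row B2 above).

Answer: {a: ⊤, b: ⊤, c: ⊤, d: ⊤, e: -, f: ⊤}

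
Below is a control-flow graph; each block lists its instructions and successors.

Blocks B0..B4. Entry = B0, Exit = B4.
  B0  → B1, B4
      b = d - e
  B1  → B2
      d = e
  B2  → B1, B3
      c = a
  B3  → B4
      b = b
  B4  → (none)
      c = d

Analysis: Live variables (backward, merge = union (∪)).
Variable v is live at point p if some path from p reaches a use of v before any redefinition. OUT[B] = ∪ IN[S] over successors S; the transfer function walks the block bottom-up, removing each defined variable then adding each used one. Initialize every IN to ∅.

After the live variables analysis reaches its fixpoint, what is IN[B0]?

Answer: {a, d, e}

Trace:
Fixpoint table:
  B0:  IN={a, d, e}  OUT={a, b, d, e}
  B1:  IN={a, b, e}  OUT={a, b, d, e}
  B2:  IN={a, b, d, e}  OUT={a, b, d, e}
  B3:  IN={b, d}  OUT={d}
  B4:  IN={d}  OUT={}

Merge at B0: OUT[B0] = IN[B1] ⊔ IN[B4] = {a, b, d, e}
Applying B0's transfer function to that OUT value gives IN[B0] (row B0 above).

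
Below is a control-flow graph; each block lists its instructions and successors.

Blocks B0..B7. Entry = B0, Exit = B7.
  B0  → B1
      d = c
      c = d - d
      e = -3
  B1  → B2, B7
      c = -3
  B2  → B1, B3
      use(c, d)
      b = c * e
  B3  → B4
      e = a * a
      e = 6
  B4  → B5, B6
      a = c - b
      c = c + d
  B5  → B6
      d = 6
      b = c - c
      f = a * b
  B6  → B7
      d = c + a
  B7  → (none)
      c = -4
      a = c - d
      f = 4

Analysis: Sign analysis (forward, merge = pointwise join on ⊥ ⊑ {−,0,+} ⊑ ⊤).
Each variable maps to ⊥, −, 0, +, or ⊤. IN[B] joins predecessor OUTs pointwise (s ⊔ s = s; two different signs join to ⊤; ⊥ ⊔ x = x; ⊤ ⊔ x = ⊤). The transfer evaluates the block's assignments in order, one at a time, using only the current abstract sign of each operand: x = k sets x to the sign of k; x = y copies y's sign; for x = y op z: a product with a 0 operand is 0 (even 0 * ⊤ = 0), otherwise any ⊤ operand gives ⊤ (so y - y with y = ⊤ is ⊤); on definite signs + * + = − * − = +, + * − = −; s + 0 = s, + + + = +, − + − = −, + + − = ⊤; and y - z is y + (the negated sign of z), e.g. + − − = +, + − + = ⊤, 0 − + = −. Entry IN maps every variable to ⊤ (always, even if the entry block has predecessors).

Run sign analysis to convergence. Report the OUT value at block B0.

Fixpoint table:
  B0: | IN=(all ⊤) | OUT={e:-; rest ⊤}
  B1: | IN={e:-; rest ⊤} | OUT={c:-, e:-; rest ⊤}
  B2: | IN={c:-, e:-; rest ⊤} | OUT={b:+, c:-, e:-; rest ⊤}
  B3: | IN={b:+, c:-, e:-; rest ⊤} | OUT={b:+, c:-, e:+; rest ⊤}
  B4: | IN={b:+, c:-, e:+; rest ⊤} | OUT={a:-, b:+, e:+; rest ⊤}
  B5: | IN={a:-, b:+, e:+; rest ⊤} | OUT={a:-, d:+, e:+; rest ⊤}
  B6: | IN={a:-, e:+; rest ⊤} | OUT={a:-, e:+; rest ⊤}
  B7: | IN=(all ⊤) | OUT={c:-, f:+; rest ⊤}

B0 is the boundary node: IN[B0] = {a: ⊤, b: ⊤, c: ⊤, d: ⊤, e: ⊤, f: ⊤}
Applying B0's transfer function to that IN value gives OUT[B0] (row B0 above).

Answer: {a: ⊤, b: ⊤, c: ⊤, d: ⊤, e: -, f: ⊤}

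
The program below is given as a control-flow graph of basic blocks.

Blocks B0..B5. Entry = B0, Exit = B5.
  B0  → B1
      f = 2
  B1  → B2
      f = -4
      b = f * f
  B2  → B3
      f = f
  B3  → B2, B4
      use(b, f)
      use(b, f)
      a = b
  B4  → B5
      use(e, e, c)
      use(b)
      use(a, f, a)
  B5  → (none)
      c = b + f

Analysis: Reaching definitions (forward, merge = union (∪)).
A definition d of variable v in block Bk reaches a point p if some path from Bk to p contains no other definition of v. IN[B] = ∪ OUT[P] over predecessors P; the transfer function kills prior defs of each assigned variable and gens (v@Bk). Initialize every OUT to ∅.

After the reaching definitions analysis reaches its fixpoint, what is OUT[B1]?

Answer: {b@B1, f@B1}

Working:
Fixpoint table:
  B0:  IN={}  OUT={f@B0}
  B1:  IN={f@B0}  OUT={b@B1, f@B1}
  B2:  IN={a@B3, b@B1, f@B1, f@B2}  OUT={a@B3, b@B1, f@B2}
  B3:  IN={a@B3, b@B1, f@B2}  OUT={a@B3, b@B1, f@B2}
  B4:  IN={a@B3, b@B1, f@B2}  OUT={a@B3, b@B1, f@B2}
  B5:  IN={a@B3, b@B1, f@B2}  OUT={a@B3, b@B1, c@B5, f@B2}

Merge at B1: IN[B1] = OUT[B0] = {f@B0}
Applying B1's transfer function to that IN value gives OUT[B1] (row B1 above).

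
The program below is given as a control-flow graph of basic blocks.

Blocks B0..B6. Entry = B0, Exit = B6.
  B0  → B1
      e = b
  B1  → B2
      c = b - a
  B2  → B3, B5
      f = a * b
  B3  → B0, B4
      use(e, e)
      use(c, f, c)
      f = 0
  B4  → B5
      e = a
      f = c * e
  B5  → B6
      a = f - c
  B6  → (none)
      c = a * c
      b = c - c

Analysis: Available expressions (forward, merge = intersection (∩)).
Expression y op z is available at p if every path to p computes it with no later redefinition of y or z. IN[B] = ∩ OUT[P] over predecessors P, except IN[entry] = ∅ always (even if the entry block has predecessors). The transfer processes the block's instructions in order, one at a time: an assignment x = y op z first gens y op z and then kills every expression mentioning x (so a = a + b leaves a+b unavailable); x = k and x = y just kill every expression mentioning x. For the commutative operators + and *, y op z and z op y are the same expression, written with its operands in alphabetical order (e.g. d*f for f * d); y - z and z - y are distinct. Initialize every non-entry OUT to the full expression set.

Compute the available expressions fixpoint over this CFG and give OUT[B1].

Answer: {b-a}

Derivation:
Per-block solution:
  B0:  IN={}  OUT={}
  B1:  IN={}  OUT={b-a}
  B2:  IN={b-a}  OUT={a*b, b-a}
  B3:  IN={a*b, b-a}  OUT={a*b, b-a}
  B4:  IN={a*b, b-a}  OUT={a*b, b-a, c*e}
  B5:  IN={a*b, b-a}  OUT={f-c}
  B6:  IN={f-c}  OUT={c-c}

Merge at B1: IN[B1] = OUT[B0] = {}
Applying B1's transfer function to that IN value gives OUT[B1] (row B1 above).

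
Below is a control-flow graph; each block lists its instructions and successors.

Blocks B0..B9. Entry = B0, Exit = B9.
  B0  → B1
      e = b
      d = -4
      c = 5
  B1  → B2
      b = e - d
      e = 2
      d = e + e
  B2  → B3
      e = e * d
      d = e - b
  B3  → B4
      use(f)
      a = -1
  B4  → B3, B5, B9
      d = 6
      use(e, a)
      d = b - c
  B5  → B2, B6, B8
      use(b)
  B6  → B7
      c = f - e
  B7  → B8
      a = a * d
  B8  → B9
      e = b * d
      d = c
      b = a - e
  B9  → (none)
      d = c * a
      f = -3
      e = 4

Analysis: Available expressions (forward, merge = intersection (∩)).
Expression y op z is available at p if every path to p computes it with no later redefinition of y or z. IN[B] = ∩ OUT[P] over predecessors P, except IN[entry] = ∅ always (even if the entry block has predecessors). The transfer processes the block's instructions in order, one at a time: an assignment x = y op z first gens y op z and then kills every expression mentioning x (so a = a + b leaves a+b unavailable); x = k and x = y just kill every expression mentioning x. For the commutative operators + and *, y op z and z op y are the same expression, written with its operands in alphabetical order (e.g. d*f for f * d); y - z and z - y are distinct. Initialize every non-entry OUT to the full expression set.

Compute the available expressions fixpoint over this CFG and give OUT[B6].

Answer: {e-b, f-e}

Trace:
Per-block solution:
  B0:  IN={}  OUT={}
  B1:  IN={}  OUT={e+e}
  B2:  IN={}  OUT={e-b}
  B3:  IN={e-b}  OUT={e-b}
  B4:  IN={e-b}  OUT={b-c, e-b}
  B5:  IN={b-c, e-b}  OUT={b-c, e-b}
  B6:  IN={b-c, e-b}  OUT={e-b, f-e}
  B7:  IN={e-b, f-e}  OUT={e-b, f-e}
  B8:  IN={e-b}  OUT={a-e}
  B9:  IN={}  OUT={a*c}

Merge at B6: IN[B6] = OUT[B5] = {b-c, e-b}
Applying B6's transfer function to that IN value gives OUT[B6] (row B6 above).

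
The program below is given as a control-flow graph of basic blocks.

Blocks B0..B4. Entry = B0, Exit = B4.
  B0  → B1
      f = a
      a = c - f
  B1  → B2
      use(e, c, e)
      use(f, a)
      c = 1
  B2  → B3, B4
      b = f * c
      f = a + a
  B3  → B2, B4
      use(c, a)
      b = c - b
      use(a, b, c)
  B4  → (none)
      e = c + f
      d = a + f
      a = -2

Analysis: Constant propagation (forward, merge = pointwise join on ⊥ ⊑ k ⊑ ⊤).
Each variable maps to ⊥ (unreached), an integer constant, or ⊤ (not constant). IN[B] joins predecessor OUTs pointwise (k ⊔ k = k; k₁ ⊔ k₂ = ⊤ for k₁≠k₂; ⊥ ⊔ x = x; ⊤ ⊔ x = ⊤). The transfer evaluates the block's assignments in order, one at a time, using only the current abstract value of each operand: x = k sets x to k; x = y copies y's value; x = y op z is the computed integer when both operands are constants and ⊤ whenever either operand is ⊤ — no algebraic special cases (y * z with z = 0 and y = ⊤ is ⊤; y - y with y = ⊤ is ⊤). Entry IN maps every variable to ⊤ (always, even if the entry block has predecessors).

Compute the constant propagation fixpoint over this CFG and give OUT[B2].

Answer: {a: ⊤, b: ⊤, c: 1, d: ⊤, e: ⊤, f: ⊤}

Trace:
Fixpoint table:
  B0:   IN=(all ⊤)   OUT=(all ⊤)
  B1:   IN=(all ⊤)   OUT={c:1; rest ⊤}
  B2:   IN={c:1; rest ⊤}   OUT={c:1; rest ⊤}
  B3:   IN={c:1; rest ⊤}   OUT={c:1; rest ⊤}
  B4:   IN={c:1; rest ⊤}   OUT={a:-2, c:1; rest ⊤}

Merge at B2: IN[B2] = OUT[B1] ⊔ OUT[B3] = {a: ⊤, b: ⊤, c: 1, d: ⊤, e: ⊤, f: ⊤}
Applying B2's transfer function to that IN value gives OUT[B2] (row B2 above).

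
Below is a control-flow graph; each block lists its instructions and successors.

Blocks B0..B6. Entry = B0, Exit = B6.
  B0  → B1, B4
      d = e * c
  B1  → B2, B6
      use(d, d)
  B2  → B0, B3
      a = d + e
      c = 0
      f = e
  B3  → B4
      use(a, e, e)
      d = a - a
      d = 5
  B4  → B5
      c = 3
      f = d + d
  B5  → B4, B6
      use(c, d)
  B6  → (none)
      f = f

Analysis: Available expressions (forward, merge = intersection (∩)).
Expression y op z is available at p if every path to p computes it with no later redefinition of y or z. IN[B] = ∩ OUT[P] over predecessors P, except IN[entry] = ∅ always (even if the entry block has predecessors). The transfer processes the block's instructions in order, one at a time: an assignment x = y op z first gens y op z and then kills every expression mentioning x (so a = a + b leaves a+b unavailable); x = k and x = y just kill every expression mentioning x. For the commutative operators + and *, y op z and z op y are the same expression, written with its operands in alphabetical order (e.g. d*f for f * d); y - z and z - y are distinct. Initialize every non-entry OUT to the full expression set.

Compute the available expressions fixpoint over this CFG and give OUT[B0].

Per-block solution:
  B0:  IN={}  OUT={c*e}
  B1:  IN={c*e}  OUT={c*e}
  B2:  IN={c*e}  OUT={d+e}
  B3:  IN={d+e}  OUT={a-a}
  B4:  IN={}  OUT={d+d}
  B5:  IN={d+d}  OUT={d+d}
  B6:  IN={}  OUT={}

Merge at B0 (entry node, so the boundary value {} is joined with the incoming edge(s)): IN[B0] = {} ∩ OUT[B2] = {}
Applying B0's transfer function to that IN value gives OUT[B0] (row B0 above).

Answer: {c*e}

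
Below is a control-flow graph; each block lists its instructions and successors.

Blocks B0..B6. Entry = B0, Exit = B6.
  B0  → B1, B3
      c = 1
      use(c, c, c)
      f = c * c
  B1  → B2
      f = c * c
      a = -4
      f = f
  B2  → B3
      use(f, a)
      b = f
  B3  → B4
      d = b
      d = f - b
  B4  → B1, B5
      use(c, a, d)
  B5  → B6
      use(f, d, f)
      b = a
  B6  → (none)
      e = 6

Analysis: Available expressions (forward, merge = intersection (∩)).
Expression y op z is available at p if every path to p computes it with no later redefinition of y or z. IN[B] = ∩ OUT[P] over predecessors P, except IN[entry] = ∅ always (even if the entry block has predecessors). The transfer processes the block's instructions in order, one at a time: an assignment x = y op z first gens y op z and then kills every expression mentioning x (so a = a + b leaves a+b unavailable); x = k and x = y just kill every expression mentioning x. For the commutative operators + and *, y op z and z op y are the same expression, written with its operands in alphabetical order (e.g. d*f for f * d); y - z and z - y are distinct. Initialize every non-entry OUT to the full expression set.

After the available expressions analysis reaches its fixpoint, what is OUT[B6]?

Per-block solution:
  B0:   IN={}   OUT={c*c}
  B1:   IN={c*c}   OUT={c*c}
  B2:   IN={c*c}   OUT={c*c}
  B3:   IN={c*c}   OUT={c*c, f-b}
  B4:   IN={c*c, f-b}   OUT={c*c, f-b}
  B5:   IN={c*c, f-b}   OUT={c*c}
  B6:   IN={c*c}   OUT={c*c}

Merge at B6: IN[B6] = OUT[B5] = {c*c}
Applying B6's transfer function to that IN value gives OUT[B6] (row B6 above).

Answer: {c*c}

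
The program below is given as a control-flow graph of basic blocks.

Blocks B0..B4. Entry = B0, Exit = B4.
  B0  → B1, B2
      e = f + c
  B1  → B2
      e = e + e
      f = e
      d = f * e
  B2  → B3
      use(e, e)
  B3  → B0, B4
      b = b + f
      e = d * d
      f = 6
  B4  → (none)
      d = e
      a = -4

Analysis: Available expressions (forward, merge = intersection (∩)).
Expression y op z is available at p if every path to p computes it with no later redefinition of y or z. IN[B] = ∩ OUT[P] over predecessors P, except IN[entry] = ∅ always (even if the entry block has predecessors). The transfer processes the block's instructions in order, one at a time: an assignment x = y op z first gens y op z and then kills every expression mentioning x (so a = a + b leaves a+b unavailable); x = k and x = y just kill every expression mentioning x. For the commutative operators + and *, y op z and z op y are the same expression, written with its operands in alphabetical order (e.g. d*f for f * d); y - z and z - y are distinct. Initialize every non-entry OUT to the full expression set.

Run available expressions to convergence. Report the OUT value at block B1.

Answer: {e*f}

Trace:
Converged values:
  B0:  IN={}  OUT={c+f}
  B1:  IN={c+f}  OUT={e*f}
  B2:  IN={}  OUT={}
  B3:  IN={}  OUT={d*d}
  B4:  IN={d*d}  OUT={}

Merge at B1: IN[B1] = OUT[B0] = {c+f}
Applying B1's transfer function to that IN value gives OUT[B1] (row B1 above).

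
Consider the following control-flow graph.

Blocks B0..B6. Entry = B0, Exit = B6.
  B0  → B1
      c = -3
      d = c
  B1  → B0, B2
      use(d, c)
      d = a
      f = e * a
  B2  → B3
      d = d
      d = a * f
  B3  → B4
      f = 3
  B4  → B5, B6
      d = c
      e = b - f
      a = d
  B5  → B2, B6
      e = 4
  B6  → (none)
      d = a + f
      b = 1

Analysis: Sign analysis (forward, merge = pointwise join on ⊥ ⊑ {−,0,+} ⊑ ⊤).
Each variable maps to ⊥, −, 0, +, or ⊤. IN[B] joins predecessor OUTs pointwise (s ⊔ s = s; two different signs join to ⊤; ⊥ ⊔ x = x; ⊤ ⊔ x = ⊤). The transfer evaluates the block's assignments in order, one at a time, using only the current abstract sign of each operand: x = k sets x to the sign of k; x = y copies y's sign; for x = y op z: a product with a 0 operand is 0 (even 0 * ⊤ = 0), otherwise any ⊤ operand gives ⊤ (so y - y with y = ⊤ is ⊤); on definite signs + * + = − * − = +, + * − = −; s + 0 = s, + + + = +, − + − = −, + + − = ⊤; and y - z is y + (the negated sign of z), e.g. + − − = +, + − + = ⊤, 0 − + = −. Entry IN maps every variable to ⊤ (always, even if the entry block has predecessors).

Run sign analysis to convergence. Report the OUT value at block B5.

Answer: {a: -, b: ⊤, c: -, d: -, e: +, f: +}

Trace:
Per-block solution:
  B0: | IN=(all ⊤) | OUT={c:-, d:-; rest ⊤}
  B1: | IN={c:-, d:-; rest ⊤} | OUT={c:-; rest ⊤}
  B2: | IN={c:-; rest ⊤} | OUT={c:-; rest ⊤}
  B3: | IN={c:-; rest ⊤} | OUT={c:-, f:+; rest ⊤}
  B4: | IN={c:-, f:+; rest ⊤} | OUT={a:-, c:-, d:-, f:+; rest ⊤}
  B5: | IN={a:-, c:-, d:-, f:+; rest ⊤} | OUT={a:-, c:-, d:-, e:+, f:+; rest ⊤}
  B6: | IN={a:-, c:-, d:-, f:+; rest ⊤} | OUT={a:-, b:+, c:-, f:+; rest ⊤}

Merge at B5: IN[B5] = OUT[B4] = {a: -, b: ⊤, c: -, d: -, e: ⊤, f: +}
Applying B5's transfer function to that IN value gives OUT[B5] (row B5 above).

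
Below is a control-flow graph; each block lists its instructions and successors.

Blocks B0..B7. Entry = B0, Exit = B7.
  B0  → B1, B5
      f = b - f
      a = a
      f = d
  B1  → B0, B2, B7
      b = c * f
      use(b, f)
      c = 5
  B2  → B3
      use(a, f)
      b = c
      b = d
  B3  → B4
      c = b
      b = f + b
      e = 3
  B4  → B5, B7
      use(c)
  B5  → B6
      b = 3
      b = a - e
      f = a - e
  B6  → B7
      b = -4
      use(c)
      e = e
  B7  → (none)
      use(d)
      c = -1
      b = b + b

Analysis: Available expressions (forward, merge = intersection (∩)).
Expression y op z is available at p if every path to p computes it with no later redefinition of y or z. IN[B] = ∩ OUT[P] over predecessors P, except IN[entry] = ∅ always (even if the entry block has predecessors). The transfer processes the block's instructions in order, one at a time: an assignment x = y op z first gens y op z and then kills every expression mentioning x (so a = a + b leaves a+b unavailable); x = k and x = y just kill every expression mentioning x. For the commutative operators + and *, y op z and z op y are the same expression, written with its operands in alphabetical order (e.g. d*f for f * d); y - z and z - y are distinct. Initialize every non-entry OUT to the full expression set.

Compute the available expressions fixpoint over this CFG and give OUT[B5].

Per-block solution:
  B0:   IN={}   OUT={}
  B1:   IN={}   OUT={}
  B2:   IN={}   OUT={}
  B3:   IN={}   OUT={}
  B4:   IN={}   OUT={}
  B5:   IN={}   OUT={a-e}
  B6:   IN={a-e}   OUT={}
  B7:   IN={}   OUT={}

Merge at B5: IN[B5] = OUT[B0] ∩ OUT[B4] = {}
Applying B5's transfer function to that IN value gives OUT[B5] (row B5 above).

Answer: {a-e}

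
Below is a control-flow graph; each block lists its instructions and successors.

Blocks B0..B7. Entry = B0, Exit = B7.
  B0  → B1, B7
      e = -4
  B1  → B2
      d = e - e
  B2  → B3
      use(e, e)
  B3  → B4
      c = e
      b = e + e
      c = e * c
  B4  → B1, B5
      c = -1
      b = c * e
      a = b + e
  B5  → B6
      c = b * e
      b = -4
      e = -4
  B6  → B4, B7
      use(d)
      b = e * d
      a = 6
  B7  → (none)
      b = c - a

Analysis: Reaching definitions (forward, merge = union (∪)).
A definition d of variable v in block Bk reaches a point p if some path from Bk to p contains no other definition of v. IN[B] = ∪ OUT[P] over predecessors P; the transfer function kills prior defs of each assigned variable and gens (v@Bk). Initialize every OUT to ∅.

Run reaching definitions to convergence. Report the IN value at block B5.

Answer: {a@B4, b@B4, c@B4, d@B1, e@B0, e@B5}

Trace:
Per-block solution:
  B0:  IN={}  OUT={e@B0}
  B1:  IN={a@B4, b@B4, c@B4, d@B1, e@B0, e@B5}  OUT={a@B4, b@B4, c@B4, d@B1, e@B0, e@B5}
  B2:  IN={a@B4, b@B4, c@B4, d@B1, e@B0, e@B5}  OUT={a@B4, b@B4, c@B4, d@B1, e@B0, e@B5}
  B3:  IN={a@B4, b@B4, c@B4, d@B1, e@B0, e@B5}  OUT={a@B4, b@B3, c@B3, d@B1, e@B0, e@B5}
  B4:  IN={a@B4, a@B6, b@B3, b@B6, c@B3, c@B5, d@B1, e@B0, e@B5}  OUT={a@B4, b@B4, c@B4, d@B1, e@B0, e@B5}
  B5:  IN={a@B4, b@B4, c@B4, d@B1, e@B0, e@B5}  OUT={a@B4, b@B5, c@B5, d@B1, e@B5}
  B6:  IN={a@B4, b@B5, c@B5, d@B1, e@B5}  OUT={a@B6, b@B6, c@B5, d@B1, e@B5}
  B7:  IN={a@B6, b@B6, c@B5, d@B1, e@B0, e@B5}  OUT={a@B6, b@B7, c@B5, d@B1, e@B0, e@B5}

Merge at B5: IN[B5] = OUT[B4] = {a@B4, b@B4, c@B4, d@B1, e@B0, e@B5}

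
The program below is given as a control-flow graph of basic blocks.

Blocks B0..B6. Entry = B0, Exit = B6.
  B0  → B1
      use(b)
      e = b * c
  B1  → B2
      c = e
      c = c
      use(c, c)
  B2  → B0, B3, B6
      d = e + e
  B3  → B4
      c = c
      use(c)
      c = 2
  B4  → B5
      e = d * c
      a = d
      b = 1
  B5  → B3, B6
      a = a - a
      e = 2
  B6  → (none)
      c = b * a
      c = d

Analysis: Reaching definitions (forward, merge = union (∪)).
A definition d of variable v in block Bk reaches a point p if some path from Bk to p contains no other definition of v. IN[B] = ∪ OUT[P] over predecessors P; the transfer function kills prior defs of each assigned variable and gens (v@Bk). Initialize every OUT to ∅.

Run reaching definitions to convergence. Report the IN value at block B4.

Per-block solution:
  B0: | IN={c@B1, d@B2, e@B0} | OUT={c@B1, d@B2, e@B0}
  B1: | IN={c@B1, d@B2, e@B0} | OUT={c@B1, d@B2, e@B0}
  B2: | IN={c@B1, d@B2, e@B0} | OUT={c@B1, d@B2, e@B0}
  B3: | IN={a@B5, b@B4, c@B1, c@B3, d@B2, e@B0, e@B5} | OUT={a@B5, b@B4, c@B3, d@B2, e@B0, e@B5}
  B4: | IN={a@B5, b@B4, c@B3, d@B2, e@B0, e@B5} | OUT={a@B4, b@B4, c@B3, d@B2, e@B4}
  B5: | IN={a@B4, b@B4, c@B3, d@B2, e@B4} | OUT={a@B5, b@B4, c@B3, d@B2, e@B5}
  B6: | IN={a@B5, b@B4, c@B1, c@B3, d@B2, e@B0, e@B5} | OUT={a@B5, b@B4, c@B6, d@B2, e@B0, e@B5}

Merge at B4: IN[B4] = OUT[B3] = {a@B5, b@B4, c@B3, d@B2, e@B0, e@B5}

Answer: {a@B5, b@B4, c@B3, d@B2, e@B0, e@B5}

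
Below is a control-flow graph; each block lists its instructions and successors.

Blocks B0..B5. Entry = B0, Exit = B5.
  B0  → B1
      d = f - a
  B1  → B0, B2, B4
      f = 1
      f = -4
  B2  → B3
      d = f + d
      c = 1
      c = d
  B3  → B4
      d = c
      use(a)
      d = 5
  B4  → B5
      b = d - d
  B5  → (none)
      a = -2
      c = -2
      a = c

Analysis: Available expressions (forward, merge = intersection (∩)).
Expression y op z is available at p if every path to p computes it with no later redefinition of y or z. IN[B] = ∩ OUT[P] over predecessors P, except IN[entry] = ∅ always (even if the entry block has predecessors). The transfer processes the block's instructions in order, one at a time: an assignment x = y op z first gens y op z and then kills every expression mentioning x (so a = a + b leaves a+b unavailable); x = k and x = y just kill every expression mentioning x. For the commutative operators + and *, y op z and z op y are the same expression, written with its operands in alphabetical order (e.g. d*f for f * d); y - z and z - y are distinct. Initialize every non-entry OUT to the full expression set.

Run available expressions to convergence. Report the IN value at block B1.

Converged values:
  B0: | IN={} | OUT={f-a}
  B1: | IN={f-a} | OUT={}
  B2: | IN={} | OUT={}
  B3: | IN={} | OUT={}
  B4: | IN={} | OUT={d-d}
  B5: | IN={d-d} | OUT={d-d}

Merge at B1: IN[B1] = OUT[B0] = {f-a}

Answer: {f-a}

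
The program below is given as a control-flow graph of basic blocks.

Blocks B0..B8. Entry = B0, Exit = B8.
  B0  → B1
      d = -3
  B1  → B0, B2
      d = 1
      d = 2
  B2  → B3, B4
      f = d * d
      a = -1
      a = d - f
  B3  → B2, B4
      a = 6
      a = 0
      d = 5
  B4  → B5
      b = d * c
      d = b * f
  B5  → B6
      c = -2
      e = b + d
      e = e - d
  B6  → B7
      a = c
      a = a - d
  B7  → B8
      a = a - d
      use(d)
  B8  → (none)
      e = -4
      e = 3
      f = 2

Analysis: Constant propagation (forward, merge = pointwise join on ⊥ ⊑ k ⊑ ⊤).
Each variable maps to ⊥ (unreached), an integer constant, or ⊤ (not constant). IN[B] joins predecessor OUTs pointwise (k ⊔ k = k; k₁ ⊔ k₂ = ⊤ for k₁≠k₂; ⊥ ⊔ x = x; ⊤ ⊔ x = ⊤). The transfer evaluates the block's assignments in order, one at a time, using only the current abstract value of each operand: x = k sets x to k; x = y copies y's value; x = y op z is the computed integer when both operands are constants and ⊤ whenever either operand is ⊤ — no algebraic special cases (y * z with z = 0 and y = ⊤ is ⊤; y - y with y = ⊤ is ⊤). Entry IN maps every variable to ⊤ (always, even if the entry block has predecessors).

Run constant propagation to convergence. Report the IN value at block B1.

Answer: {a: ⊤, b: ⊤, c: ⊤, d: -3, e: ⊤, f: ⊤}

Derivation:
Per-block solution:
  B0:  IN=(all ⊤)  OUT={d:-3; rest ⊤}
  B1:  IN={d:-3; rest ⊤}  OUT={d:2; rest ⊤}
  B2:  IN=(all ⊤)  OUT=(all ⊤)
  B3:  IN=(all ⊤)  OUT={a:0, d:5; rest ⊤}
  B4:  IN=(all ⊤)  OUT=(all ⊤)
  B5:  IN=(all ⊤)  OUT={c:-2; rest ⊤}
  B6:  IN={c:-2; rest ⊤}  OUT={c:-2; rest ⊤}
  B7:  IN={c:-2; rest ⊤}  OUT={c:-2; rest ⊤}
  B8:  IN={c:-2; rest ⊤}  OUT={c:-2, e:3, f:2; rest ⊤}

Merge at B1: IN[B1] = OUT[B0] = {a: ⊤, b: ⊤, c: ⊤, d: -3, e: ⊤, f: ⊤}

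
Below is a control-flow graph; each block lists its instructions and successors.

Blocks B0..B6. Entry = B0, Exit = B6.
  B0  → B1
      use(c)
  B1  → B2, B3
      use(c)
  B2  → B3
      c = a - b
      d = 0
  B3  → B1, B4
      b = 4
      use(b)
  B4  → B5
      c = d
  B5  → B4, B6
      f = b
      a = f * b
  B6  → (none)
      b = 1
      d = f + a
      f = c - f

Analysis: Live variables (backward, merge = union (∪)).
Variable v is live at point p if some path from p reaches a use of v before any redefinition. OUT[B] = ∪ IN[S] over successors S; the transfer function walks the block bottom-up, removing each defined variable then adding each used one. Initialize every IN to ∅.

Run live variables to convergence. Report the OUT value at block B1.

Answer: {a, b, c, d}

Working:
Fixpoint table:
  B0:   IN={a, b, c, d}   OUT={a, b, c, d}
  B1:   IN={a, b, c, d}   OUT={a, b, c, d}
  B2:   IN={a, b}   OUT={a, c, d}
  B3:   IN={a, c, d}   OUT={a, b, c, d}
  B4:   IN={b, d}   OUT={b, c, d}
  B5:   IN={b, c, d}   OUT={a, b, c, d, f}
  B6:   IN={a, c, f}   OUT={}

Merge at B1: OUT[B1] = IN[B2] ⊔ IN[B3] = {a, b, c, d}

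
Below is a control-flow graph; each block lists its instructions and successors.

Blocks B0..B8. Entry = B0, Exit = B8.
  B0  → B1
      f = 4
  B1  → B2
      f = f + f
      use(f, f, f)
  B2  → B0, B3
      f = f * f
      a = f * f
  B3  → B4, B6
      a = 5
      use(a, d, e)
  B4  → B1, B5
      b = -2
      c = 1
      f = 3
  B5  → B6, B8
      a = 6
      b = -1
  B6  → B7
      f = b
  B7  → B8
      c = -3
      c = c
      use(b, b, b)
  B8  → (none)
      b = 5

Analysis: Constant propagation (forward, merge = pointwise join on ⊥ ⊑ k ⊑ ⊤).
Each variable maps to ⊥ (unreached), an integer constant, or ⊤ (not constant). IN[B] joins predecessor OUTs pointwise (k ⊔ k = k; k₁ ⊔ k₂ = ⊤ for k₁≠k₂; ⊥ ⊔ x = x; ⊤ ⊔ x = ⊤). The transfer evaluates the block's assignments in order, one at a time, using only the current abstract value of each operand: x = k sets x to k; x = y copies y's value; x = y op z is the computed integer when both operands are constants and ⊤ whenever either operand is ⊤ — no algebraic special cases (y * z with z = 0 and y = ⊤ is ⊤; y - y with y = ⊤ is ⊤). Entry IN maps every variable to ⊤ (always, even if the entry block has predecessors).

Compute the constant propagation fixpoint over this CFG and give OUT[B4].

Answer: {a: 5, b: -2, c: 1, d: ⊤, e: ⊤, f: 3}

Trace:
Fixpoint table:
  B0: | IN=(all ⊤) | OUT={f:4; rest ⊤}
  B1: | IN=(all ⊤) | OUT=(all ⊤)
  B2: | IN=(all ⊤) | OUT=(all ⊤)
  B3: | IN=(all ⊤) | OUT={a:5; rest ⊤}
  B4: | IN={a:5; rest ⊤} | OUT={a:5, b:-2, c:1, f:3; rest ⊤}
  B5: | IN={a:5, b:-2, c:1, f:3; rest ⊤} | OUT={a:6, b:-1, c:1, f:3; rest ⊤}
  B6: | IN=(all ⊤) | OUT=(all ⊤)
  B7: | IN=(all ⊤) | OUT={c:-3; rest ⊤}
  B8: | IN=(all ⊤) | OUT={b:5; rest ⊤}

Merge at B4: IN[B4] = OUT[B3] = {a: 5, b: ⊤, c: ⊤, d: ⊤, e: ⊤, f: ⊤}
Applying B4's transfer function to that IN value gives OUT[B4] (row B4 above).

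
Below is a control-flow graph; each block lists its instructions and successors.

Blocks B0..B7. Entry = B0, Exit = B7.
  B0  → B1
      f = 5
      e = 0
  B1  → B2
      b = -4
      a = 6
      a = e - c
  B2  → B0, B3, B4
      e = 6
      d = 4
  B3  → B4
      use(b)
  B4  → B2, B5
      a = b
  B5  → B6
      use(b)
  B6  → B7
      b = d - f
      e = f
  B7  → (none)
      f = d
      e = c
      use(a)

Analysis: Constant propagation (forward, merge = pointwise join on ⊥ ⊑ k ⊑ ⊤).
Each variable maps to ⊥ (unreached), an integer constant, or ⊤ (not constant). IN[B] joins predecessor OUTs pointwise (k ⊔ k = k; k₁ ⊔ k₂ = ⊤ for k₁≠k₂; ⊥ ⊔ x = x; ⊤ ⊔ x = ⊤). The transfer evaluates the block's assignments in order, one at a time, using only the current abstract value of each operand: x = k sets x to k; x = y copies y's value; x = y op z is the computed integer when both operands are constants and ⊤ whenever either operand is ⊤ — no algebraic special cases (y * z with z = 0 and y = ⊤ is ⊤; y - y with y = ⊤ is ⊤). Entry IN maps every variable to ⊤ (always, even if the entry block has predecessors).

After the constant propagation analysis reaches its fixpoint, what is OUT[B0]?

Answer: {a: ⊤, b: ⊤, c: ⊤, d: ⊤, e: 0, f: 5}

Working:
Per-block solution:
  B0:   IN=(all ⊤)   OUT={e:0, f:5; rest ⊤}
  B1:   IN={e:0, f:5; rest ⊤}   OUT={b:-4, e:0, f:5; rest ⊤}
  B2:   IN={b:-4, f:5; rest ⊤}   OUT={b:-4, d:4, e:6, f:5; rest ⊤}
  B3:   IN={b:-4, d:4, e:6, f:5; rest ⊤}   OUT={b:-4, d:4, e:6, f:5; rest ⊤}
  B4:   IN={b:-4, d:4, e:6, f:5; rest ⊤}   OUT={a:-4, b:-4, d:4, e:6, f:5; rest ⊤}
  B5:   IN={a:-4, b:-4, d:4, e:6, f:5; rest ⊤}   OUT={a:-4, b:-4, d:4, e:6, f:5; rest ⊤}
  B6:   IN={a:-4, b:-4, d:4, e:6, f:5; rest ⊤}   OUT={a:-4, b:-1, d:4, e:5, f:5; rest ⊤}
  B7:   IN={a:-4, b:-1, d:4, e:5, f:5; rest ⊤}   OUT={a:-4, b:-1, d:4, f:4; rest ⊤}

Merge at B0 (entry node, so the boundary value (all ⊤) is joined with the incoming edge(s)): IN[B0] = (all ⊤) ⊔ OUT[B2] = {a: ⊤, b: ⊤, c: ⊤, d: ⊤, e: ⊤, f: ⊤}
Applying B0's transfer function to that IN value gives OUT[B0] (row B0 above).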